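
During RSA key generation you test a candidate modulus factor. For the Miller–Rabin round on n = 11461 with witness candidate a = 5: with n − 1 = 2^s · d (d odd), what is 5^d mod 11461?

7356

n − 1 = 11460 = 2^2 · 2865, so s = 2 and d = 2865.
5^2865 mod 11461 = 7356.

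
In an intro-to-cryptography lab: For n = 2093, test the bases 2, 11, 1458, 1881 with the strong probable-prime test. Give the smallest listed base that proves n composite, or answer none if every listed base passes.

n − 1 = 2092 = 2^2 · 523, so s = 2 and d = 523.
Base 2: x_0 = 2^523 mod 2093 = 1766. x_0 is neither 1 nor 2092, so continue squaring. x_1 = 1766^2 mod 2093 = 186. Reached i = s−1 = 1 without hitting −1: 2 is a Miller–Rabin witness and 2093 is composite.
Base 11: x_0 = 11^523 mod 2093 = 704. x_0 is neither 1 nor 2092, so continue squaring. x_1 = 704^2 mod 2093 = 1668. Reached i = s−1 = 1 without hitting −1: 11 is a Miller–Rabin witness and 2093 is composite.
Base 1458: x_0 = 1458^523 mod 2093 = 1038. x_0 is neither 1 nor 2092, so continue squaring. x_1 = 1038^2 mod 2093 = 1642. Reached i = s−1 = 1 without hitting −1: 1458 is a Miller–Rabin witness and 2093 is composite.
Base 1881: x_0 = 1881^523 mod 2093 = 698. x_0 is neither 1 nor 2092, so continue squaring. x_1 = 698^2 mod 2093 = 1628. Reached i = s−1 = 1 without hitting −1: 1881 is a Miller–Rabin witness and 2093 is composite.
The smallest witness among the given bases is 2.

2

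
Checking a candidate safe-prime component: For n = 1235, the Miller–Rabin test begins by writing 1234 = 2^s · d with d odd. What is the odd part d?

617

Halving: 1234 → 617; 617 is odd.
So 1234 = 2^1 · 617.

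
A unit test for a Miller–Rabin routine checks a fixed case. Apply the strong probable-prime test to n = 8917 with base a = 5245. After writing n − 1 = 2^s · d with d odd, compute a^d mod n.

5281

n − 1 = 8916 = 2^2 · 2229, so s = 2 and d = 2229.
Repeated squaring mod 8917: 5245^1 ≡ 5245, 5245^2 ≡ 1080, 5245^4 ≡ 7190, 5245^8 ≡ 4251, 5245^16 ≡ 5159, 5245^32 ≡ 6953, 5245^64 ≡ 5152, 5245^128 ≡ 6112, 5245^256 ≡ 3231, 5245^512 ≡ 6471, 5245^1024 ≡ 8526, 5245^2048 ≡ 1292.
2229 = 2048 + 128 + 32 + 16 + 4 + 1, so 5245^2229 ≡ 1292·6112·6953·5159·7190·5245 ≡ 5281 (mod 8917).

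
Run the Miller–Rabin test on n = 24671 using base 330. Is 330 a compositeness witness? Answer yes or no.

no

n − 1 = 24670 = 2^1 · 12335, so s = 1 and d = 12335.
Repeated squaring mod 24671: 330^1 ≡ 330, 330^2 ≡ 10216, 330^4 ≡ 8326, 330^8 ≡ 21437, 330^16 ≡ 22923, 330^32 ≡ 20971, 330^64 ≡ 22266, 330^128 ≡ 11011, 330^256 ≡ 8827, 330^512 ≡ 4911, 330^1024 ≡ 14354, 330^2048 ≡ 9795, 330^4096 ≡ 21177, 330^8192 ≡ 20562.
12335 = 8192 + 4096 + 32 + 8 + 4 + 2 + 1, so 330^12335 ≡ 20562·21177·20971·21437·8326·10216·330 ≡ 24670 (mod 24671).
x_0 = 330^12335 mod 24671 = 24670.
x_0 = 24670 ≡ −1, so 330 is not a witness.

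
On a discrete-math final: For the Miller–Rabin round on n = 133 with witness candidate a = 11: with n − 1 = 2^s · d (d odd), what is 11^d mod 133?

n − 1 = 132 = 2^2 · 33, so s = 2 and d = 33.
Repeated squaring mod 133: 11^1 ≡ 11, 11^2 ≡ 121, 11^4 ≡ 11, 11^8 ≡ 121, 11^16 ≡ 11, 11^32 ≡ 121.
33 = 32 + 1, so 11^33 ≡ 121·11 ≡ 1 (mod 133).

1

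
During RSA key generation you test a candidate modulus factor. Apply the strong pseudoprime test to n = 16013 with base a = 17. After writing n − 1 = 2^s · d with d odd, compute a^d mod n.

6280

n − 1 = 16012 = 2^2 · 4003, so s = 2 and d = 4003.
17^4003 mod 16013 = 6280.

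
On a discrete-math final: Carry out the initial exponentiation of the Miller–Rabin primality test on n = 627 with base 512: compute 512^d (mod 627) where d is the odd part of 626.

227

n − 1 = 626 = 2^1 · 313, so s = 1 and d = 313.
512^313 mod 627 = 227.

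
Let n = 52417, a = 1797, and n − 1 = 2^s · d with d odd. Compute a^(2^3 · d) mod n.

27349

n − 1 = 52416 = 2^6 · 819, so s = 6 and d = 819.
Repeated squaring mod 52417: 1797^1 ≡ 1797, 1797^2 ≡ 31772, 1797^4 ≡ 13398, 1797^8 ≡ 30596, 1797^16 ≡ 13, 1797^32 ≡ 169, 1797^64 ≡ 28561, 1797^128 ≡ 17367, 1797^256 ≡ 5271, 1797^512 ≡ 2431.
819 = 512 + 256 + 32 + 16 + 2 + 1, so 1797^819 ≡ 2431·5271·169·13·31772·1797 ≡ 49578 (mod 52417).
x_0 = 49578.
x_1 = 49578^2 mod 52417 = 40120.
x_2 = 40120^2 mod 52417 = 45581.
x_3 = 45581^2 mod 52417 = 27349.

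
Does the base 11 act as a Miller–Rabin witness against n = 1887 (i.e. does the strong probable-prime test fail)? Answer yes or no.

yes

n − 1 = 1886 = 2^1 · 943, so s = 1 and d = 943.
By repeated squaring, 11^943 ≡ 677 (mod 1887).
x_0 = 11^943 mod 1887 = 677.
x_0 ∉ {1, 1886} and s = 1, so 11 is a Miller–Rabin witness and 1887 is composite.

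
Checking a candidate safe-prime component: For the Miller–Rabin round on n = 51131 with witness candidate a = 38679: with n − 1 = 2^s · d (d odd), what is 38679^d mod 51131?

n − 1 = 51130 = 2^1 · 25565, so s = 1 and d = 25565.
Repeated squaring mod 51131: 38679^1 ≡ 38679, 38679^2 ≡ 23112, 38679^4 ≡ 50118, 38679^8 ≡ 3549, 38679^16 ≡ 17175, 38679^32 ≡ 5886, 38679^64 ≡ 29309, 38679^128 ≡ 16681, 38679^256 ≡ 859, 38679^512 ≡ 22047, 38679^1024 ≡ 18923, 38679^2048 ≡ 9536, 38679^4096 ≡ 24378, 38679^8192 ≡ 42402, 38679^16384 ≡ 10251.
25565 = 16384 + 8192 + 512 + 256 + 128 + 64 + 16 + 8 + 4 + 1, so 38679^25565 ≡ 10251·42402·22047·859·16681·29309·17175·3549·50118·38679 ≡ 1 (mod 51131).

1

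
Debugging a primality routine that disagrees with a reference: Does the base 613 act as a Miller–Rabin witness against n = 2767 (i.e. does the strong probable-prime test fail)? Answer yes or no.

n − 1 = 2766 = 2^1 · 1383, so s = 1 and d = 1383.
Repeated squaring mod 2767: 613^1 ≡ 613, 613^2 ≡ 2224, 613^4 ≡ 1547, 613^8 ≡ 2521, 613^16 ≡ 2409, 613^32 ≡ 882, 613^64 ≡ 397, 613^128 ≡ 2657, 613^256 ≡ 1032, 613^512 ≡ 2496, 613^1024 ≡ 1499.
1383 = 1024 + 256 + 64 + 32 + 4 + 2 + 1, so 613^1383 ≡ 1499·1032·397·882·1547·2224·613 ≡ 2766 (mod 2767).
x_0 = 613^1383 mod 2767 = 2766.
x_0 = 2766 ≡ −1, so 613 is not a witness.

no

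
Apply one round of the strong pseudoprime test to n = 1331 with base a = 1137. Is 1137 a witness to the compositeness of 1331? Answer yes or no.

n − 1 = 1330 = 2^1 · 665, so s = 1 and d = 665.
x_0 = 1137^665 mod 1331 = 232.
x_0 ∉ {1, 1330} and s = 1, so 1137 is a Miller–Rabin witness and 1331 is composite.

yes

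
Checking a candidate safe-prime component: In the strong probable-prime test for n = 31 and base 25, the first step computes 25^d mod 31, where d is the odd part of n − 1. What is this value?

1

n − 1 = 30 = 2^1 · 15, so s = 1 and d = 15.
25^15 mod 31 = 1.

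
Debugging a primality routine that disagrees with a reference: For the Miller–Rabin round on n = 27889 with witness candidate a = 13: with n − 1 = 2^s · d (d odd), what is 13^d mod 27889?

11522

n − 1 = 27888 = 2^4 · 1743, so s = 4 and d = 1743.
Repeated squaring mod 27889: 13^1 ≡ 13, 13^2 ≡ 169, 13^4 ≡ 672, 13^8 ≡ 5360, 13^16 ≡ 3930, 13^32 ≡ 22283, 13^64 ≡ 24222, 13^128 ≡ 4391, 13^256 ≡ 9582, 13^512 ≡ 4136, 13^1024 ≡ 10539.
1743 = 1024 + 512 + 128 + 64 + 8 + 4 + 2 + 1, so 13^1743 ≡ 10539·4136·4391·24222·5360·672·169·13 ≡ 11522 (mod 27889).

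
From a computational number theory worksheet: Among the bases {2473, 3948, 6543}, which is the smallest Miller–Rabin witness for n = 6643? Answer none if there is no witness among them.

n − 1 = 6642 = 2^1 · 3321, so s = 1 and d = 3321.
Base 2473: x_0 = 2473^3321 mod 6643 = 1. x_0 = 1, so 2473 is not a witness.
Base 3948: x_0 = 3948^3321 mod 6643 = 1652. x_0 ∉ {1, 6642} and s = 1, so 3948 is a Miller–Rabin witness and 6643 is composite.
Base 6543: x_0 = 6543^3321 mod 6643 = 2820. x_0 ∉ {1, 6642} and s = 1, so 6543 is a Miller–Rabin witness and 6643 is composite.
The smallest witness among the given bases is 3948.

3948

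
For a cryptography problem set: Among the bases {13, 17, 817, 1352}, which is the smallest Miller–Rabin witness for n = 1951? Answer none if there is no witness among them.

none

n − 1 = 1950 = 2^1 · 975, so s = 1 and d = 975.
Base 13: x_0 = 13^975 mod 1951 = 1. x_0 = 1, so 13 is not a witness.
Base 17: x_0 = 17^975 mod 1951 = 1. x_0 = 1, so 17 is not a witness.
Base 817: x_0 = 817^975 mod 1951 = 1950. x_0 = 1950 ≡ −1, so 817 is not a witness.
Base 1352: x_0 = 1352^975 mod 1951 = 1. x_0 = 1, so 1352 is not a witness.
No listed base is a witness for 1951.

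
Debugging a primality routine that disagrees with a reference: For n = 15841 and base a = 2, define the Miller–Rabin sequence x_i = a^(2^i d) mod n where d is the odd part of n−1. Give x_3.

1

n − 1 = 15840 = 2^5 · 495, so s = 5 and d = 495.
By repeated squaring, 2^495 ≡ 1 (mod 15841).
x_0 = 1.
x_1 = 1^2 mod 15841 = 1.
x_2 = 1^2 mod 15841 = 1.
x_3 = 1^2 mod 15841 = 1.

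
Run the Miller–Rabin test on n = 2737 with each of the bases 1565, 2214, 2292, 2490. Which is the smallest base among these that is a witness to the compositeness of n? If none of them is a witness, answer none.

n − 1 = 2736 = 2^4 · 171, so s = 4 and d = 171.
Base 1565: x_0 = 1565^171 mod 2737 = 1. x_0 = 1, so 1565 is not a witness.
Base 2214: x_0 = 2214^171 mod 2737 = 1254. x_0 is neither 1 nor 2736, so continue squaring. x_1 = 1254^2 mod 2737 = 1478. x_2 = 1478^2 mod 2737 = 358. x_3 = 358^2 mod 2737 = 2262. Reached i = s−1 = 3 without hitting −1: 2214 is a Miller–Rabin witness and 2737 is composite.
Base 2292: x_0 = 2292^171 mod 2737 = 1574. x_0 is neither 1 nor 2736, so continue squaring. x_1 = 1574^2 mod 2737 = 491. x_2 = 491^2 mod 2737 = 225. x_3 = 225^2 mod 2737 = 1359. Reached i = s−1 = 3 without hitting −1: 2292 is a Miller–Rabin witness and 2737 is composite.
Base 2490: x_0 = 2490^171 mod 2737 = 104. x_0 is neither 1 nor 2736, so continue squaring. x_1 = 104^2 mod 2737 = 2605. x_2 = 2605^2 mod 2737 = 1002. x_3 = 1002^2 mod 2737 = 2262. Reached i = s−1 = 3 without hitting −1: 2490 is a Miller–Rabin witness and 2737 is composite.
The smallest witness among the given bases is 2214.

2214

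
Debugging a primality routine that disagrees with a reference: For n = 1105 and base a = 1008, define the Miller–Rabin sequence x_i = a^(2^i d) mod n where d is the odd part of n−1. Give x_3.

n − 1 = 1104 = 2^4 · 69, so s = 4 and d = 69.
Repeated squaring mod 1105: 1008^1 ≡ 1008, 1008^2 ≡ 569, 1008^4 ≡ 1101, 1008^8 ≡ 16, 1008^16 ≡ 256, 1008^32 ≡ 341, 1008^64 ≡ 256.
69 = 64 + 4 + 1, so 1008^69 ≡ 256·1101·1008 ≡ 983 (mod 1105).
x_0 = 983.
x_1 = 983^2 mod 1105 = 519.
x_2 = 519^2 mod 1105 = 846.
x_3 = 846^2 mod 1105 = 781.

781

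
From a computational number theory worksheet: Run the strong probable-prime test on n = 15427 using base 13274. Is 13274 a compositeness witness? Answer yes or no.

n − 1 = 15426 = 2^1 · 7713, so s = 1 and d = 7713.
x_0 = 13274^7713 mod 15427 = 15426.
x_0 = 15426 ≡ −1, so 13274 is not a witness.

no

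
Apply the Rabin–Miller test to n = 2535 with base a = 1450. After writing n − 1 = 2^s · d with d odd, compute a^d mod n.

1345

n − 1 = 2534 = 2^1 · 1267, so s = 1 and d = 1267.
Repeated squaring mod 2535: 1450^1 ≡ 1450, 1450^2 ≡ 985, 1450^4 ≡ 1855, 1450^8 ≡ 1030, 1450^16 ≡ 1270, 1450^32 ≡ 640, 1450^64 ≡ 1465, 1450^128 ≡ 1615, 1450^256 ≡ 2245, 1450^512 ≡ 445, 1450^1024 ≡ 295.
1267 = 1024 + 128 + 64 + 32 + 16 + 2 + 1, so 1450^1267 ≡ 295·1615·1465·640·1270·985·1450 ≡ 1345 (mod 2535).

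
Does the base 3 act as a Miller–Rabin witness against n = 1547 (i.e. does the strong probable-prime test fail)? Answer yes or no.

n − 1 = 1546 = 2^1 · 773, so s = 1 and d = 773.
Repeated squaring mod 1547: 3^1 ≡ 3, 3^2 ≡ 9, 3^4 ≡ 81, 3^8 ≡ 373, 3^16 ≡ 1446, 3^32 ≡ 919, 3^64 ≡ 1446, 3^128 ≡ 919, 3^256 ≡ 1446, 3^512 ≡ 919.
773 = 512 + 256 + 4 + 1, so 3^773 ≡ 919·1446·81·3 ≡ 243 (mod 1547).
x_0 = 3^773 mod 1547 = 243.
x_0 ∉ {1, 1546} and s = 1, so 3 is a Miller–Rabin witness and 1547 is composite.

yes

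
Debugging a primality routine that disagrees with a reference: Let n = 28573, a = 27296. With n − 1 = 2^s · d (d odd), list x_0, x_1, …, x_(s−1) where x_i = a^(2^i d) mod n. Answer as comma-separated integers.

n − 1 = 28572 = 2^2 · 7143, so s = 2 and d = 7143.
x_0 = 27296^7143 mod 28573 = 17096.
x_1 = 17096^2 mod 28573 = 28572.

17096, 28572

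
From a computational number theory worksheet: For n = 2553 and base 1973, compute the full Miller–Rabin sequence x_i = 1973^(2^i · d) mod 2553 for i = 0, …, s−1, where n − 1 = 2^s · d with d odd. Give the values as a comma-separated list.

1496, 1588, 1933

n − 1 = 2552 = 2^3 · 319, so s = 3 and d = 319.
x_0 = 1973^319 mod 2553 = 1496.
x_1 = 1496^2 mod 2553 = 1588.
x_2 = 1588^2 mod 2553 = 1933.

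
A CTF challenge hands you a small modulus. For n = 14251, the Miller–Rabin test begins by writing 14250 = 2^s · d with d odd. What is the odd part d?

7125

Halving: 14250 → 7125; 7125 is odd.
So 14250 = 2^1 · 7125.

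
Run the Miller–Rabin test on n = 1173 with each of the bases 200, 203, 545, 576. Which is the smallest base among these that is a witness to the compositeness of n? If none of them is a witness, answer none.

200

n − 1 = 1172 = 2^2 · 293, so s = 2 and d = 293.
Base 200: x_0 = 200^293 mod 1173 = 455. x_0 is neither 1 nor 1172, so continue squaring. x_1 = 455^2 mod 1173 = 577. Reached i = s−1 = 1 without hitting −1: 200 is a Miller–Rabin witness and 1173 is composite.
Base 203: x_0 = 203^293 mod 1173 = 866. x_0 is neither 1 nor 1172, so continue squaring. x_1 = 866^2 mod 1173 = 409. Reached i = s−1 = 1 without hitting −1: 203 is a Miller–Rabin witness and 1173 is composite.
Base 545: x_0 = 545^293 mod 1173 = 800. x_0 is neither 1 nor 1172, so continue squaring. x_1 = 800^2 mod 1173 = 715. Reached i = s−1 = 1 without hitting −1: 545 is a Miller–Rabin witness and 1173 is composite.
Base 576: x_0 = 576^293 mod 1173 = 852. x_0 is neither 1 nor 1172, so continue squaring. x_1 = 852^2 mod 1173 = 990. Reached i = s−1 = 1 without hitting −1: 576 is a Miller–Rabin witness and 1173 is composite.
The smallest witness among the given bases is 200.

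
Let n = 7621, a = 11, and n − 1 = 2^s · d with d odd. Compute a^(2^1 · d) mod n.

n − 1 = 7620 = 2^2 · 1905, so s = 2 and d = 1905.
x_0 = 11^1905 mod 7621 = 7620.
x_1 = 7620^2 mod 7621 = 1.

1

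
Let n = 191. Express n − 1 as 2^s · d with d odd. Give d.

95

Halving: 190 → 95; 95 is odd.
So 190 = 2^1 · 95.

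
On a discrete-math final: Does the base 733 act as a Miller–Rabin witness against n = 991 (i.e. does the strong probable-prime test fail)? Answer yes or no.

no

n − 1 = 990 = 2^1 · 495, so s = 1 and d = 495.
x_0 = 733^495 mod 991 = 1.
x_0 = 1, so 733 is not a witness.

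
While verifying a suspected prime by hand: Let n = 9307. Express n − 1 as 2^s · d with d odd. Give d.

4653

Halving: 9306 → 4653; 4653 is odd.
So 9306 = 2^1 · 4653.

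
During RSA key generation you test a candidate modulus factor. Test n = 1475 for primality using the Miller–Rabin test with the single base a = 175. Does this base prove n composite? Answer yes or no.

yes

n − 1 = 1474 = 2^1 · 737, so s = 1 and d = 737.
x_0 = 175^737 mod 1475 = 25.
x_0 ∉ {1, 1474} and s = 1, so 175 is a Miller–Rabin witness and 1475 is composite.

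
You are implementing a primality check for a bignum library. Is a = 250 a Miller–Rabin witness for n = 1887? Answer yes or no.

yes

n − 1 = 1886 = 2^1 · 943, so s = 1 and d = 943.
Repeated squaring mod 1887: 250^1 ≡ 250, 250^2 ≡ 229, 250^4 ≡ 1492, 250^8 ≡ 1291, 250^16 ≡ 460, 250^32 ≡ 256, 250^64 ≡ 1378, 250^128 ≡ 562, 250^256 ≡ 715, 250^512 ≡ 1735.
943 = 512 + 256 + 128 + 32 + 8 + 4 + 2 + 1, so 250^943 ≡ 1735·715·562·256·1291·1492·229·250 ≡ 724 (mod 1887).
x_0 = 250^943 mod 1887 = 724.
x_0 ∉ {1, 1886} and s = 1, so 250 is a Miller–Rabin witness and 1887 is composite.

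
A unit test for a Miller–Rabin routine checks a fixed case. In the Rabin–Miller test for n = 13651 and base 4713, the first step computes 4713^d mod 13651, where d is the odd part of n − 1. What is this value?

7382

n − 1 = 13650 = 2^1 · 6825, so s = 1 and d = 6825.
4713^6825 mod 13651 = 7382.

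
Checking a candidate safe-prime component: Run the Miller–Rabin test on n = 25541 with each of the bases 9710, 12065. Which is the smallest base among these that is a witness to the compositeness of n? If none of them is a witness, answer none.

n − 1 = 25540 = 2^2 · 6385, so s = 2 and d = 6385.
Base 9710: x_0 = 9710^6385 mod 25541 = 25540. x_0 = 25540 ≡ −1, so 9710 is not a witness.
Base 12065: x_0 = 12065^6385 mod 25541 = 23967. x_0 is neither 1 nor 25540, so continue squaring. x_1 = 23967^2 mod 25541 = 25540. x_1 ≡ −1, so 12065 is not a witness.
No listed base is a witness for 25541.

none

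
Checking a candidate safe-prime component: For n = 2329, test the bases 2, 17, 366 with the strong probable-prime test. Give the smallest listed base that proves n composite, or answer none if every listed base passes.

2

n − 1 = 2328 = 2^3 · 291, so s = 3 and d = 291.
Base 2: x_0 = 2^291 mod 2329 = 263. x_0 is neither 1 nor 2328, so continue squaring. x_1 = 263^2 mod 2329 = 1628. x_2 = 1628^2 mod 2329 = 2311. Reached i = s−1 = 2 without hitting −1: 2 is a Miller–Rabin witness and 2329 is composite.
Base 17: x_0 = 17^291 mod 2329 = 1377. x_0 is neither 1 nor 2328, so continue squaring. x_1 = 1377^2 mod 2329 = 323. x_2 = 323^2 mod 2329 = 1853. Reached i = s−1 = 2 without hitting −1: 17 is a Miller–Rabin witness and 2329 is composite.
Base 366: x_0 = 366^291 mod 2329 = 848. x_0 is neither 1 nor 2328, so continue squaring. x_1 = 848^2 mod 2329 = 1772. x_2 = 1772^2 mod 2329 = 492. Reached i = s−1 = 2 without hitting −1: 366 is a Miller–Rabin witness and 2329 is composite.
The smallest witness among the given bases is 2.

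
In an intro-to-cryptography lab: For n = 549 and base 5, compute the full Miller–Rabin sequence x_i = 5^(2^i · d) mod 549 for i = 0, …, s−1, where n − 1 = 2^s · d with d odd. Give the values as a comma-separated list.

n − 1 = 548 = 2^2 · 137, so s = 2 and d = 137.
x_0 = 5^137 mod 549 = 524.
x_1 = 524^2 mod 549 = 76.

524, 76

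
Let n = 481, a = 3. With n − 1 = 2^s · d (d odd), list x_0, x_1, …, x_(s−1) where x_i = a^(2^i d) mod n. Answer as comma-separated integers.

196, 417, 248, 417, 248

n − 1 = 480 = 2^5 · 15, so s = 5 and d = 15.
x_0 = 3^15 mod 481 = 196.
x_1 = 196^2 mod 481 = 417.
x_2 = 417^2 mod 481 = 248.
x_3 = 248^2 mod 481 = 417.
x_4 = 417^2 mod 481 = 248.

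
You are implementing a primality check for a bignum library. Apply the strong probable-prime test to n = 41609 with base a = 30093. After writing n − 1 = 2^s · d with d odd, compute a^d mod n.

n − 1 = 41608 = 2^3 · 5201, so s = 3 and d = 5201.
30093^5201 mod 41609 = 7367.

7367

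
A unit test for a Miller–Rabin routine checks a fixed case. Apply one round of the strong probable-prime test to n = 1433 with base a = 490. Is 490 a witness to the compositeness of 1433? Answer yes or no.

no

n − 1 = 1432 = 2^3 · 179, so s = 3 and d = 179.
Repeated squaring mod 1433: 490^1 ≡ 490, 490^2 ≡ 789, 490^4 ≡ 599, 490^8 ≡ 551, 490^16 ≡ 1238, 490^32 ≡ 767, 490^64 ≡ 759, 490^128 ≡ 15.
179 = 128 + 32 + 16 + 2 + 1, so 490^179 ≡ 15·767·1238·789·490 ≡ 1091 (mod 1433).
x_0 = 490^179 mod 1433 = 1091.
x_0 is neither 1 nor 1432, so continue squaring.
x_1 = 1091^2 mod 1433 = 891.
x_2 = 891^2 mod 1433 = 1432.
x_2 ≡ −1, so 490 is not a witness.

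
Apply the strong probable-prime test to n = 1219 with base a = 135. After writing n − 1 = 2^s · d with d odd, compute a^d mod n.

356

n − 1 = 1218 = 2^1 · 609, so s = 1 and d = 609.
135^609 mod 1219 = 356.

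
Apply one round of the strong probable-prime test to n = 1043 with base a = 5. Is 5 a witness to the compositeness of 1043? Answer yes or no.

n − 1 = 1042 = 2^1 · 521, so s = 1 and d = 521.
x_0 = 5^521 mod 1043 = 423.
x_0 ∉ {1, 1042} and s = 1, so 5 is a Miller–Rabin witness and 1043 is composite.

yes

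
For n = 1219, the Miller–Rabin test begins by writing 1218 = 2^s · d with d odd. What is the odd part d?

Halving: 1218 → 609; 609 is odd.
So 1218 = 2^1 · 609.

609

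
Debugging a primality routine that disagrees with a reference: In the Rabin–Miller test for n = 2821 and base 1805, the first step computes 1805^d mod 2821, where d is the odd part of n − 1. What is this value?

125

n − 1 = 2820 = 2^2 · 705, so s = 2 and d = 705.
1805^705 mod 2821 = 125.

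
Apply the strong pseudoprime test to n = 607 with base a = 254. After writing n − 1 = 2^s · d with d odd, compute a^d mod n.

606

n − 1 = 606 = 2^1 · 303, so s = 1 and d = 303.
254^303 mod 607 = 606.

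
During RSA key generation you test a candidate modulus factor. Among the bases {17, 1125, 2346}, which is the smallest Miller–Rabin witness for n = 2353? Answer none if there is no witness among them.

17

n − 1 = 2352 = 2^4 · 147, so s = 4 and d = 147.
Base 17: x_0 = 17^147 mod 2353 = 207. x_0 is neither 1 nor 2352, so continue squaring. x_1 = 207^2 mod 2353 = 495. x_2 = 495^2 mod 2353 = 313. x_3 = 313^2 mod 2353 = 1496. Reached i = s−1 = 3 without hitting −1: 17 is a Miller–Rabin witness and 2353 is composite.
Base 1125: x_0 = 1125^147 mod 2353 = 1942. x_0 is neither 1 nor 2352, so continue squaring. x_1 = 1942^2 mod 2353 = 1858. x_2 = 1858^2 mod 2353 = 313. x_3 = 313^2 mod 2353 = 1496. Reached i = s−1 = 3 without hitting −1: 1125 is a Miller–Rabin witness and 2353 is composite.
Base 2346: x_0 = 2346^147 mod 2353 = 2010. x_0 is neither 1 nor 2352, so continue squaring. x_1 = 2010^2 mod 2353 = 2352. x_1 ≡ −1, so 2346 is not a witness.
The smallest witness among the given bases is 17.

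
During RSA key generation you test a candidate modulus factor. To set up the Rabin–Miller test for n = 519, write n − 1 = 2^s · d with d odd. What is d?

Halving: 518 → 259; 259 is odd.
So 518 = 2^1 · 259.

259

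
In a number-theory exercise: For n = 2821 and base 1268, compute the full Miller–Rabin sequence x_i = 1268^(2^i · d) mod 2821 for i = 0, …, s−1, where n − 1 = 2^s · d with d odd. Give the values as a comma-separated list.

n − 1 = 2820 = 2^2 · 705, so s = 2 and d = 705.
x_0 = 1268^705 mod 2821 = 1737.
x_1 = 1737^2 mod 2821 = 1520.

1737, 1520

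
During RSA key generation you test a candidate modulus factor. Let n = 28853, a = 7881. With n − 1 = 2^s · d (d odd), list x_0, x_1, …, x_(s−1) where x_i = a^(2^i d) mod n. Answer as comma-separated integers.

14238, 28319

n − 1 = 28852 = 2^2 · 7213, so s = 2 and d = 7213.
x_0 = 7881^7213 mod 28853 = 14238.
x_1 = 14238^2 mod 28853 = 28319.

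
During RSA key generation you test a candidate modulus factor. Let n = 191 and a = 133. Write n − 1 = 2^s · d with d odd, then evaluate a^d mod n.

n − 1 = 190 = 2^1 · 95, so s = 1 and d = 95.
Repeated squaring mod 191: 133^1 ≡ 133, 133^2 ≡ 117, 133^4 ≡ 128, 133^8 ≡ 149, 133^16 ≡ 45, 133^32 ≡ 115, 133^64 ≡ 46.
95 = 64 + 16 + 8 + 4 + 2 + 1, so 133^95 ≡ 46·45·149·128·117·133 ≡ 1 (mod 191).

1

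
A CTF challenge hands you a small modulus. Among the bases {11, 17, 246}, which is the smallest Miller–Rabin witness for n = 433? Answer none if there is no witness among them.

none

n − 1 = 432 = 2^4 · 27, so s = 4 and d = 27.
Base 11: x_0 = 11^27 mod 433 = 354. x_0 is neither 1 nor 432, so continue squaring. x_1 = 354^2 mod 433 = 179. x_2 = 179^2 mod 433 = 432. x_2 ≡ −1, so 11 is not a witness.
Base 17: x_0 = 17^27 mod 433 = 1. x_0 = 1, so 17 is not a witness.
Base 246: x_0 = 246^27 mod 433 = 79. x_0 is neither 1 nor 432, so continue squaring. x_1 = 79^2 mod 433 = 179. x_2 = 179^2 mod 433 = 432. x_2 ≡ −1, so 246 is not a witness.
No listed base is a witness for 433.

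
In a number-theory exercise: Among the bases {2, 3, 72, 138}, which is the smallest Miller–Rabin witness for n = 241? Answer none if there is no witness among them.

none

n − 1 = 240 = 2^4 · 15, so s = 4 and d = 15.
Base 2: x_0 = 2^15 mod 241 = 233. x_0 is neither 1 nor 240, so continue squaring. x_1 = 233^2 mod 241 = 64. x_2 = 64^2 mod 241 = 240. x_2 ≡ −1, so 2 is not a witness.
Base 3: x_0 = 3^15 mod 241 = 8. x_0 is neither 1 nor 240, so continue squaring. x_1 = 8^2 mod 241 = 64. x_2 = 64^2 mod 241 = 240. x_2 ≡ −1, so 3 is not a witness.
Base 72: x_0 = 72^15 mod 241 = 8. x_0 is neither 1 nor 240, so continue squaring. x_1 = 8^2 mod 241 = 64. x_2 = 64^2 mod 241 = 240. x_2 ≡ −1, so 72 is not a witness.
Base 138: x_0 = 138^15 mod 241 = 115. x_0 is neither 1 nor 240, so continue squaring. x_1 = 115^2 mod 241 = 211. x_2 = 211^2 mod 241 = 177. x_3 = 177^2 mod 241 = 240. x_3 ≡ −1, so 138 is not a witness.
No listed base is a witness for 241.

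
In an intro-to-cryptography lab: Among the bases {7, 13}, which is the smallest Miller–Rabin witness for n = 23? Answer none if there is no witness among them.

n − 1 = 22 = 2^1 · 11, so s = 1 and d = 11.
Base 7: x_0 = 7^11 mod 23 = 22. x_0 = 22 ≡ −1, so 7 is not a witness.
Base 13: x_0 = 13^11 mod 23 = 1. x_0 = 1, so 13 is not a witness.
No listed base is a witness for 23.

none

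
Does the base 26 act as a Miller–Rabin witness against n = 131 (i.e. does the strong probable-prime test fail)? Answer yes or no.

n − 1 = 130 = 2^1 · 65, so s = 1 and d = 65.
x_0 = 26^65 mod 131 = 130.
x_0 = 130 ≡ −1, so 26 is not a witness.

no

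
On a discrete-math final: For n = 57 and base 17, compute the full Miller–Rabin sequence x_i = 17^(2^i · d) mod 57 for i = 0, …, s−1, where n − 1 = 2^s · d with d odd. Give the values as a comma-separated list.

n − 1 = 56 = 2^3 · 7, so s = 3 and d = 7.
x_0 = 17^7 mod 57 = 5.
x_1 = 5^2 mod 57 = 25.
x_2 = 25^2 mod 57 = 55.

5, 25, 55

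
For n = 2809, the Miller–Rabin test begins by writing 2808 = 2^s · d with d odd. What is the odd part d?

Halving: 2808 → 1404 → 702 → 351; 351 is odd.
So 2808 = 2^3 · 351.

351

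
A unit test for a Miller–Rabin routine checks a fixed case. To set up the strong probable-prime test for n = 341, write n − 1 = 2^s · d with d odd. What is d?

Halving: 340 → 170 → 85; 85 is odd.
So 340 = 2^2 · 85.

85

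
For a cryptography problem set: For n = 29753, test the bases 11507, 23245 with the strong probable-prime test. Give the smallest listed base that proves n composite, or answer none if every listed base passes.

n − 1 = 29752 = 2^3 · 3719, so s = 3 and d = 3719.
Base 11507: x_0 = 11507^3719 mod 29753 = 22607. x_0 is neither 1 nor 29752, so continue squaring. x_1 = 22607^2 mod 29753 = 9168. x_2 = 9168^2 mod 29753 = 29752. x_2 ≡ −1, so 11507 is not a witness.
Base 23245: x_0 = 23245^3719 mod 29753 = 1. x_0 = 1, so 23245 is not a witness.
No listed base is a witness for 29753.

none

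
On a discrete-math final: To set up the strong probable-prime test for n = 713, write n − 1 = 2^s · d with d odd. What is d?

Halving: 712 → 356 → 178 → 89; 89 is odd.
So 712 = 2^3 · 89.

89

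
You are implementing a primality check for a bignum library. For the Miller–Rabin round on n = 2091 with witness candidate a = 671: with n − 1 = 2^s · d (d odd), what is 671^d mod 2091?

383

n − 1 = 2090 = 2^1 · 1045, so s = 1 and d = 1045.
Repeated squaring mod 2091: 671^1 ≡ 671, 671^2 ≡ 676, 671^4 ≡ 1138, 671^8 ≡ 715, 671^16 ≡ 1021, 671^32 ≡ 1123, 671^64 ≡ 256, 671^128 ≡ 715, 671^256 ≡ 1021, 671^512 ≡ 1123, 671^1024 ≡ 256.
1045 = 1024 + 16 + 4 + 1, so 671^1045 ≡ 256·1021·1138·671 ≡ 383 (mod 2091).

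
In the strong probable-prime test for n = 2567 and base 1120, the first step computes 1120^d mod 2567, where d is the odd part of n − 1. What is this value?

n − 1 = 2566 = 2^1 · 1283, so s = 1 and d = 1283.
By repeated squaring, 1120^1283 ≡ 2406 (mod 2567).

2406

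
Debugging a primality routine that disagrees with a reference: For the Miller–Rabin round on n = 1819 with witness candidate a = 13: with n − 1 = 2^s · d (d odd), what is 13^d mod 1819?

n − 1 = 1818 = 2^1 · 909, so s = 1 and d = 909.
13^909 mod 1819 = 64.

64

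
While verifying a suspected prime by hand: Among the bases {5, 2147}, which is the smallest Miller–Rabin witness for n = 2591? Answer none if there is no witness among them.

n − 1 = 2590 = 2^1 · 1295, so s = 1 and d = 1295.
Base 5: x_0 = 5^1295 mod 2591 = 1. x_0 = 1, so 5 is not a witness.
Base 2147: x_0 = 2147^1295 mod 2591 = 2590. x_0 = 2590 ≡ −1, so 2147 is not a witness.
No listed base is a witness for 2591.

none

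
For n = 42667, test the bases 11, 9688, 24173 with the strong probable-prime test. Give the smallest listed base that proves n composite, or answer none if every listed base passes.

none

n − 1 = 42666 = 2^1 · 21333, so s = 1 and d = 21333.
Base 11: x_0 = 11^21333 mod 42667 = 42666. x_0 = 42666 ≡ −1, so 11 is not a witness.
Base 9688: x_0 = 9688^21333 mod 42667 = 1. x_0 = 1, so 9688 is not a witness.
Base 24173: x_0 = 24173^21333 mod 42667 = 1. x_0 = 1, so 24173 is not a witness.
No listed base is a witness for 42667.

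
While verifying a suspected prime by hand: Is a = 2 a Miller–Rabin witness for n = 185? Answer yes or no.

yes

n − 1 = 184 = 2^3 · 23, so s = 3 and d = 23.
Repeated squaring mod 185: 2^1 ≡ 2, 2^2 ≡ 4, 2^4 ≡ 16, 2^8 ≡ 71, 2^16 ≡ 46.
23 = 16 + 4 + 2 + 1, so 2^23 ≡ 46·16·4·2 ≡ 153 (mod 185).
x_0 = 2^23 mod 185 = 153.
x_0 is neither 1 nor 184, so continue squaring.
x_1 = 153^2 mod 185 = 99.
x_2 = 99^2 mod 185 = 181.
Reached i = s−1 = 2 without hitting −1: 2 is a Miller–Rabin witness and 185 is composite.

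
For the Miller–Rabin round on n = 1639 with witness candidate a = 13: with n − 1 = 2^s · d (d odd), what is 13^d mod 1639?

n − 1 = 1638 = 2^1 · 819, so s = 1 and d = 819.
13^819 mod 1639 = 611.

611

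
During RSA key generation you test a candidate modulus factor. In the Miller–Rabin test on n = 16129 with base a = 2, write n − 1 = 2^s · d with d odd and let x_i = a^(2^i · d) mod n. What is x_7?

1144

n − 1 = 16128 = 2^8 · 63, so s = 8 and d = 63.
x_0 = 2^63 mod 16129 = 1144.
x_1 = 1144^2 mod 16129 = 2287.
x_2 = 2287^2 mod 16129 = 4573.
x_3 = 4573^2 mod 16129 = 9145.
x_4 = 9145^2 mod 16129 = 2160.
x_5 = 2160^2 mod 16129 = 4319.
x_6 = 4319^2 mod 16129 = 8637.
x_7 = 8637^2 mod 16129 = 1144.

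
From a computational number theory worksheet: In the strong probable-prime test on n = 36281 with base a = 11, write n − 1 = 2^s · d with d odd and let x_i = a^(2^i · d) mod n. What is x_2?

17285

n − 1 = 36280 = 2^3 · 4535, so s = 3 and d = 4535.
Repeated squaring mod 36281: 11^1 ≡ 11, 11^2 ≡ 121, 11^4 ≡ 14641, 11^8 ≡ 10733, 11^16 ≡ 5114, 11^32 ≡ 30676, 11^64 ≡ 32960, 11^128 ≡ 35898, 11^256 ≡ 1565, 11^512 ≡ 18398, 11^1024 ≡ 20955, 11^2048 ≡ 3082, 11^4096 ≡ 29383.
4535 = 4096 + 256 + 128 + 32 + 16 + 4 + 2 + 1, so 11^4535 ≡ 29383·1565·35898·30676·5114·14641·121·11 ≡ 24110 (mod 36281).
x_0 = 24110.
x_1 = 24110^2 mod 36281 = 34199.
x_2 = 34199^2 mod 36281 = 17285.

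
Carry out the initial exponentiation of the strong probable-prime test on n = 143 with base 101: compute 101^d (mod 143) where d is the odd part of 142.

n − 1 = 142 = 2^1 · 71, so s = 1 and d = 71.
101^71 mod 143 = 134.

134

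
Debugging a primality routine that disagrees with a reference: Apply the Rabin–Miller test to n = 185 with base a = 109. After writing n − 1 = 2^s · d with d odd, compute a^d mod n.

n − 1 = 184 = 2^3 · 23, so s = 3 and d = 23.
109^23 mod 185 = 69.

69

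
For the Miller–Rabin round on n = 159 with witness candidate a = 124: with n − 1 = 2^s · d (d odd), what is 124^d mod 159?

n − 1 = 158 = 2^1 · 79, so s = 1 and d = 79.
124^79 mod 159 = 88.

88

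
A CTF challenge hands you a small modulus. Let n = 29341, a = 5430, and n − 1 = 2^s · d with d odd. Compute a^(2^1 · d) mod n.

n − 1 = 29340 = 2^2 · 7335, so s = 2 and d = 7335.
By repeated squaring, 5430^7335 ≡ 18240 (mod 29341).
x_0 = 18240.
x_1 = 18240^2 mod 29341 = 1.

1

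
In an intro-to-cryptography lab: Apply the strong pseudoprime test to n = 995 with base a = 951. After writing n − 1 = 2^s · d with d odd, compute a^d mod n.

941

n − 1 = 994 = 2^1 · 497, so s = 1 and d = 497.
951^497 mod 995 = 941.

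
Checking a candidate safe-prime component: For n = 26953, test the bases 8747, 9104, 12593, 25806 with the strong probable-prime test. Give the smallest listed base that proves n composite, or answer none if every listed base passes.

n − 1 = 26952 = 2^3 · 3369, so s = 3 and d = 3369.
Base 8747: x_0 = 8747^3369 mod 26953 = 9681. x_0 is neither 1 nor 26952, so continue squaring. x_1 = 9681^2 mod 26953 = 6180. x_2 = 6180^2 mod 26953 = 26952. x_2 ≡ −1, so 8747 is not a witness.
Base 9104: x_0 = 9104^3369 mod 26953 = 7080. x_0 is neither 1 nor 26952, so continue squaring. x_1 = 7080^2 mod 26953 = 20773. x_2 = 20773^2 mod 26953 = 26952. x_2 ≡ −1, so 9104 is not a witness.
Base 12593: x_0 = 12593^3369 mod 26953 = 1. x_0 = 1, so 12593 is not a witness.
Base 25806: x_0 = 25806^3369 mod 26953 = 17272. x_0 is neither 1 nor 26952, so continue squaring. x_1 = 17272^2 mod 26953 = 6180. x_2 = 6180^2 mod 26953 = 26952. x_2 ≡ −1, so 25806 is not a witness.
No listed base is a witness for 26953.

none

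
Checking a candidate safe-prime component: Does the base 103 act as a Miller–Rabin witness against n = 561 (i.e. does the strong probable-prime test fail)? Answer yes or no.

no

n − 1 = 560 = 2^4 · 35, so s = 4 and d = 35.
x_0 = 103^35 mod 561 = 1.
x_0 = 1, so 103 is not a witness.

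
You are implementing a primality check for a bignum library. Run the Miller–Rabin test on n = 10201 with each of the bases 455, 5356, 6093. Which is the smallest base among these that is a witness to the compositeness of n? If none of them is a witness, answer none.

6093

n − 1 = 10200 = 2^3 · 1275, so s = 3 and d = 1275.
Base 455: x_0 = 455^1275 mod 10201 = 515. x_0 is neither 1 nor 10200, so continue squaring. x_1 = 515^2 mod 10201 = 10200. x_1 ≡ −1, so 455 is not a witness.
Base 5356: x_0 = 5356^1275 mod 10201 = 9686. x_0 is neither 1 nor 10200, so continue squaring. x_1 = 9686^2 mod 10201 = 10200. x_1 ≡ −1, so 5356 is not a witness.
Base 6093: x_0 = 6093^1275 mod 10201 = 3231. x_0 is neither 1 nor 10200, so continue squaring. x_1 = 3231^2 mod 10201 = 3738. x_2 = 3738^2 mod 10201 = 7475. Reached i = s−1 = 2 without hitting −1: 6093 is a Miller–Rabin witness and 10201 is composite.
The smallest witness among the given bases is 6093.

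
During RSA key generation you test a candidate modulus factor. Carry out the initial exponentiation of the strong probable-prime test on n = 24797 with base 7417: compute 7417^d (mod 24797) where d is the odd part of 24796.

n − 1 = 24796 = 2^2 · 6199, so s = 2 and d = 6199.
Repeated squaring mod 24797: 7417^1 ≡ 7417, 7417^2 ≡ 12143, 7417^4 ≡ 9487, 7417^8 ≡ 14856, 7417^16 ≡ 7436, 7417^32 ≡ 21583, 7417^64 ≡ 14244, 7417^128 ≡ 2482, 7417^256 ≡ 10668, 7417^512 ≡ 12791, 7417^1024 ≡ 23872, 7417^2048 ≡ 12527, 7417^4096 ≡ 10313.
6199 = 4096 + 2048 + 32 + 16 + 4 + 2 + 1, so 7417^6199 ≡ 10313·12527·21583·7436·9487·12143·7417 ≡ 13555 (mod 24797).

13555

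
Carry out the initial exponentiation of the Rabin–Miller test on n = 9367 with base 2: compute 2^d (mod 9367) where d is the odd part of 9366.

331

n − 1 = 9366 = 2^1 · 4683, so s = 1 and d = 4683.
2^4683 mod 9367 = 331.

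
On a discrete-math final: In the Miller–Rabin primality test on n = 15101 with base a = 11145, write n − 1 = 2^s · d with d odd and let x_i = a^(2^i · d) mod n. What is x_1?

15100

n − 1 = 15100 = 2^2 · 3775, so s = 2 and d = 3775.
x_0 = 11145^3775 mod 15101 = 1943.
x_1 = 1943^2 mod 15101 = 15100.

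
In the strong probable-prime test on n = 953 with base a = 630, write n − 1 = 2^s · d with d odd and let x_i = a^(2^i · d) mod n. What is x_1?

n − 1 = 952 = 2^3 · 119, so s = 3 and d = 119.
x_0 = 630^119 mod 953 = 336.
x_1 = 336^2 mod 953 = 442.

442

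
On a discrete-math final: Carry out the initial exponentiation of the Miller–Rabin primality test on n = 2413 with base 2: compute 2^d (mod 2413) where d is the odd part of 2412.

n − 1 = 2412 = 2^2 · 603, so s = 2 and d = 603.
By repeated squaring, 2^603 ≡ 1272 (mod 2413).

1272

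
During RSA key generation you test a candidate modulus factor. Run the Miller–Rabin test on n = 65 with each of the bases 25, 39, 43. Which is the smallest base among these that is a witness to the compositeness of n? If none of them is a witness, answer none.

n − 1 = 64 = 2^6 · 1, so s = 6 and d = 1.
Base 25: x_0 = 25^1 mod 65 = 25. x_0 is neither 1 nor 64, so continue squaring. x_1 = 25^2 mod 65 = 40. x_2 = 40^2 mod 65 = 40. x_3 = 40^2 mod 65 = 40. x_4 = 40^2 mod 65 = 40. x_5 = 40^2 mod 65 = 40. Reached i = s−1 = 5 without hitting −1: 25 is a Miller–Rabin witness and 65 is composite.
Base 39: x_0 = 39^1 mod 65 = 39. x_0 is neither 1 nor 64, so continue squaring. x_1 = 39^2 mod 65 = 26. x_2 = 26^2 mod 65 = 26. x_3 = 26^2 mod 65 = 26. x_4 = 26^2 mod 65 = 26. x_5 = 26^2 mod 65 = 26. Reached i = s−1 = 5 without hitting −1: 39 is a Miller–Rabin witness and 65 is composite.
Base 43: x_0 = 43^1 mod 65 = 43. x_0 is neither 1 nor 64, so continue squaring. x_1 = 43^2 mod 65 = 29. x_2 = 29^2 mod 65 = 61. x_3 = 61^2 mod 65 = 16. x_4 = 16^2 mod 65 = 61. x_5 = 61^2 mod 65 = 16. Reached i = s−1 = 5 without hitting −1: 43 is a Miller–Rabin witness and 65 is composite.
The smallest witness among the given bases is 25.

25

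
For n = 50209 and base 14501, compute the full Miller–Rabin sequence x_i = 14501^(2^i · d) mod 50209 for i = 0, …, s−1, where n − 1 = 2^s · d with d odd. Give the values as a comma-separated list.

n − 1 = 50208 = 2^5 · 1569, so s = 5 and d = 1569.
x_0 = 14501^1569 mod 50209 = 49664.
x_1 = 49664^2 mod 50209 = 45980.
x_2 = 45980^2 mod 50209 = 10037.
x_3 = 10037^2 mod 50209 = 22115.
x_4 = 22115^2 mod 50209 = 37565.

49664, 45980, 10037, 22115, 37565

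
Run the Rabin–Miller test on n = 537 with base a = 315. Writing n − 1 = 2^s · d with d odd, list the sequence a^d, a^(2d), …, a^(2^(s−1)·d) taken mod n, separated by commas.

n − 1 = 536 = 2^3 · 67, so s = 3 and d = 67.
x_0 = 315^67 mod 537 = 6.
x_1 = 6^2 mod 537 = 36.
x_2 = 36^2 mod 537 = 222.

6, 36, 222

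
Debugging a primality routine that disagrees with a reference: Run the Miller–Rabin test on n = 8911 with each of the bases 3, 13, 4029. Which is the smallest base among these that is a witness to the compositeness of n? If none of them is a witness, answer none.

none

n − 1 = 8910 = 2^1 · 4455, so s = 1 and d = 4455.
Base 3: x_0 = 3^4455 mod 8911 = 8910. x_0 = 8910 ≡ −1, so 3 is not a witness.
Base 13: x_0 = 13^4455 mod 8911 = 8910. x_0 = 8910 ≡ −1, so 13 is not a witness.
Base 4029: x_0 = 4029^4455 mod 8911 = 1. x_0 = 1, so 4029 is not a witness.
No listed base is a witness for 8911.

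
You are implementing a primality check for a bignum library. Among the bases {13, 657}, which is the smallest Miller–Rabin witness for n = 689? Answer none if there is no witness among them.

n − 1 = 688 = 2^4 · 43, so s = 4 and d = 43.
Base 13: x_0 = 13^43 mod 689 = 312. x_0 is neither 1 nor 688, so continue squaring. x_1 = 312^2 mod 689 = 195. x_2 = 195^2 mod 689 = 130. x_3 = 130^2 mod 689 = 364. Reached i = s−1 = 3 without hitting −1: 13 is a Miller–Rabin witness and 689 is composite.
Base 657: x_0 = 657^43 mod 689 = 84. x_0 is neither 1 nor 688, so continue squaring. x_1 = 84^2 mod 689 = 166. x_2 = 166^2 mod 689 = 685. x_3 = 685^2 mod 689 = 16. Reached i = s−1 = 3 without hitting −1: 657 is a Miller–Rabin witness and 689 is composite.
The smallest witness among the given bases is 13.

13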